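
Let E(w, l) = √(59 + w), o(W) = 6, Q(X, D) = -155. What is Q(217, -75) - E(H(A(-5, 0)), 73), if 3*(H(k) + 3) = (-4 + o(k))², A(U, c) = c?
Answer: -155 - 2*√129/3 ≈ -162.57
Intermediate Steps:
H(k) = -5/3 (H(k) = -3 + (-4 + 6)²/3 = -3 + (⅓)*2² = -3 + (⅓)*4 = -3 + 4/3 = -5/3)
Q(217, -75) - E(H(A(-5, 0)), 73) = -155 - √(59 - 5/3) = -155 - √(172/3) = -155 - 2*√129/3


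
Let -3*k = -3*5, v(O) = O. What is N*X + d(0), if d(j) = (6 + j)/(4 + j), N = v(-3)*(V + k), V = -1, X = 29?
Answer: -693/2 ≈ -346.50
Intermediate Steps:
k = 5 (k = -(-1)*5 = -⅓*(-15) = 5)
N = -12 (N = -3*(-1 + 5) = -3*4 = -12)
d(j) = (6 + j)/(4 + j)
N*X + d(0) = -12*29 + (6 + 0)/(4 + 0) = -348 + 6/4 = -348 + (¼)*6 = -348 + 3/2 = -693/2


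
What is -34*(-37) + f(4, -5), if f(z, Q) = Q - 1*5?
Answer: 1248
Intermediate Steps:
f(z, Q) = -5 + Q (f(z, Q) = Q - 5 = -5 + Q)
-34*(-37) + f(4, -5) = -34*(-37) + (-5 - 5) = 1258 - 10 = 1248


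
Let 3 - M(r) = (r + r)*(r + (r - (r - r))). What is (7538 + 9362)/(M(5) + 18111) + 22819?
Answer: 205539183/9007 ≈ 22820.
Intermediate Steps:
M(r) = 3 - 4*r² (M(r) = 3 - (r + r)*(r + (r - (r - r))) = 3 - 2*r*(r + (r - 1*0)) = 3 - 2*r*(r + (r + 0)) = 3 - 2*r*(r + r) = 3 - 2*r*2*r = 3 - 4*r²)
(7538 + 9362)/(M(5) + 18111) + 22819 = (7538 + 9362)/((3 - 4*5²) + 18111) + 22819 = 16900/((3 - 4*25) + 18111) + 22819 = 16900/((3 - 100) + 18111) + 22819 = 16900/(-97 + 18111) + 22819 = 16900/18014 + 22819 = 16900*(1/18014) + 22819 = 8450/9007 + 22819 = 205539183/9007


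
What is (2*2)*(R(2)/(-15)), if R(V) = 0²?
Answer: 0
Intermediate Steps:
R(V) = 0
(2*2)*(R(2)/(-15)) = (2*2)*(0/(-15)) = 4*(0*(-1/15)) = 4*0 = 0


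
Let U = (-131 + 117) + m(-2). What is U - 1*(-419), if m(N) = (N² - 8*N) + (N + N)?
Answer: 421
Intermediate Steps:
m(N) = N² - 6*N (m(N) = (N² - 8*N) + 2*N = N² - 6*N)
U = 2 (U = (-131 + 117) - 2*(-6 - 2) = -14 - 2*(-8) = -14 + 16 = 2)
U - 1*(-419) = 2 - 1*(-419) = 2 + 419 = 421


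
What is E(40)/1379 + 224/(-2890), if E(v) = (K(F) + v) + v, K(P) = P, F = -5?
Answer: -46073/1992655 ≈ -0.023121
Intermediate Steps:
E(v) = -5 + 2*v (E(v) = (-5 + v) + v = -5 + 2*v)
E(40)/1379 + 224/(-2890) = (-5 + 2*40)/1379 + 224/(-2890) = (-5 + 80)*(1/1379) + 224*(-1/2890) = 75*(1/1379) - 112/1445 = 75/1379 - 112/1445 = -46073/1992655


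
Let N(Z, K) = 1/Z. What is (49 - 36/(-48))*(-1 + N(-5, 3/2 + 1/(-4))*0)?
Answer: -199/4 ≈ -49.750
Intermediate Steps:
(49 - 36/(-48))*(-1 + N(-5, 3/2 + 1/(-4))*0) = (49 - 36/(-48))*(-1 + 0/(-5)) = (49 - 36*(-1/48))*(-1 - ⅕*0) = (49 + ¾)*(-1 + 0) = (199/4)*(-1) = -199/4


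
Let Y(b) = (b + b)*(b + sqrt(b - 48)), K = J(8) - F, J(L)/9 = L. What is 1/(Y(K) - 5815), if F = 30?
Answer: -2287/5272705 - 84*I*sqrt(6)/5272705 ≈ -0.00043374 - 3.9023e-5*I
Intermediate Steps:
J(L) = 9*L
K = 42 (K = 9*8 - 1*30 = 72 - 30 = 42)
Y(b) = 2*b*(b + sqrt(-48 + b)) (Y(b) = (2*b)*(b + sqrt(-48 + b)) = 2*b*(b + sqrt(-48 + b)))
1/(Y(K) - 5815) = 1/(2*42*(42 + sqrt(-48 + 42)) - 5815) = 1/(2*42*(42 + sqrt(-6)) - 5815) = 1/(2*42*(42 + I*sqrt(6)) - 5815) = 1/((3528 + 84*I*sqrt(6)) - 5815) = 1/(-2287 + 84*I*sqrt(6))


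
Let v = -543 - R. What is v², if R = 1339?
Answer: 3541924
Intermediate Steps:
v = -1882 (v = -543 - 1*1339 = -543 - 1339 = -1882)
v² = (-1882)² = 3541924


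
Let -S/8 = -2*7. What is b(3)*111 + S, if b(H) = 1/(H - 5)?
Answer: 113/2 ≈ 56.500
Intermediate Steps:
S = 112 (S = -(-16)*7 = -8*(-14) = 112)
b(H) = 1/(-5 + H)
b(3)*111 + S = 111/(-5 + 3) + 112 = 111/(-2) + 112 = -½*111 + 112 = -111/2 + 112 = 113/2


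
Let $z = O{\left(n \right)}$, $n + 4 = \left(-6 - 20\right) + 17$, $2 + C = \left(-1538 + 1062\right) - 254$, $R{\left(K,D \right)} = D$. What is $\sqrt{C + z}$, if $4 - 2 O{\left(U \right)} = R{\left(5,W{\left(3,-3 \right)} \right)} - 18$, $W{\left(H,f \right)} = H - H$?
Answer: $i \sqrt{721} \approx 26.851 i$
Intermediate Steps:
$W{\left(H,f \right)} = 0$
$C = -732$ ($C = -2 + \left(\left(-1538 + 1062\right) - 254\right) = -2 - 730 = -732$)
$n = -13$ ($n = -4 + \left(\left(-6 - 20\right) + 17\right) = -4 + \left(-26 + 17\right) = -4 - 9 = -13$)
$O{\left(U \right)} = 11$ ($O{\left(U \right)} = 2 - \frac{0 - 18}{2} = 2 - -9 = 2 + 9 = 11$)
$z = 11$
$\sqrt{C + z} = \sqrt{-732 + 11} = \sqrt{-721} = i \sqrt{721}$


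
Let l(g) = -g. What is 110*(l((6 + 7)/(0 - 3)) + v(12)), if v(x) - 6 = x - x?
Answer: 3410/3 ≈ 1136.7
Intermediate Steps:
v(x) = 6 (v(x) = 6 + (x - x) = 6 + 0 = 6)
110*(l((6 + 7)/(0 - 3)) + v(12)) = 110*(-(6 + 7)/(0 - 3) + 6) = 110*(-13/(-3) + 6) = 110*(-13*(-1)/3 + 6) = 110*(-1*(-13/3) + 6) = 110*(13/3 + 6) = 110*(31/3) = 3410/3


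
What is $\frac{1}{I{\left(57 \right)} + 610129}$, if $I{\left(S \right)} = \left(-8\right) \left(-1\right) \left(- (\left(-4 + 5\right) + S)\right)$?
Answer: $\frac{1}{609665} \approx 1.6402 \cdot 10^{-6}$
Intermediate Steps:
$I{\left(S \right)} = -8 - 8 S$ ($I{\left(S \right)} = 8 \left(- (1 + S)\right) = 8 \left(-1 - S\right) = -8 - 8 S$)
$\frac{1}{I{\left(57 \right)} + 610129} = \frac{1}{\left(-8 - 456\right) + 610129} = \frac{1}{-464 + 610129} = \frac{1}{609665}$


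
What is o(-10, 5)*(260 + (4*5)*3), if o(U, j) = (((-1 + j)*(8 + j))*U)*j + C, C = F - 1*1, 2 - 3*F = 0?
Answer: -2496320/3 ≈ -8.3211e+5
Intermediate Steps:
F = ⅔ (F = ⅔ - ⅓*0 = ⅔ + 0 = ⅔ ≈ 0.66667)
C = -⅓ (C = ⅔ - 1*1 = ⅔ - 1 = -⅓ ≈ -0.33333)
o(U, j) = -⅓ + U*j*(-1 + j)*(8 + j) (o(U, j) = (((-1 + j)*(8 + j))*U)*j - ⅓ = (U*(-1 + j)*(8 + j))*j - ⅓ = U*j*(-1 + j)*(8 + j) - ⅓ = -⅓ + U*j*(-1 + j)*(8 + j))
o(-10, 5)*(260 + (4*5)*3) = (-⅓ - 10*5³ - 8*(-10)*5 + 7*(-10)*5²)*(260 + (4*5)*3) = (-⅓ - 10*125 + 400 + 7*(-10)*25)*(260 + 20*3) = (-⅓ - 1250 + 400 - 1750)*(260 + 60) = -7801/3*320 = -2496320/3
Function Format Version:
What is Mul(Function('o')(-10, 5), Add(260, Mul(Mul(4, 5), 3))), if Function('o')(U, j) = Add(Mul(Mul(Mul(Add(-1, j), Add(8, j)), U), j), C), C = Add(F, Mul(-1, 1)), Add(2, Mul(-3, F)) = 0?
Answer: Rational(-2496320, 3) ≈ -8.3211e+5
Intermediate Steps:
F = Rational(2, 3) (F = Add(Rational(2, 3), Mul(Rational(-1, 3), 0)) = Add(Rational(2, 3), 0) = Rational(2, 3) ≈ 0.66667)
C = Rational(-1, 3) (C = Add(Rational(2, 3), Mul(-1, 1)) = Add(Rational(2, 3), -1) = Rational(-1, 3) ≈ -0.33333)
Function('o')(U, j) = Add(Rational(-1, 3), Mul(U, j, Add(-1, j), Add(8, j))) (Function('o')(U, j) = Add(Mul(Mul(Mul(Add(-1, j), Add(8, j)), U), j), Rational(-1, 3)) = Add(Mul(Mul(U, Add(-1, j), Add(8, j)), j), Rational(-1, 3)) = Add(Mul(U, j, Add(-1, j), Add(8, j)), Rational(-1, 3)) = Add(Rational(-1, 3), Mul(U, j, Add(-1, j), Add(8, j))))
Mul(Function('o')(-10, 5), Add(260, Mul(Mul(4, 5), 3))) = Mul(Add(Rational(-1, 3), Mul(-10, Pow(5, 3)), Mul(-8, -10, 5), Mul(7, -10, Pow(5, 2))), Add(260, Mul(Mul(4, 5), 3))) = Mul(Add(Rational(-1, 3), Mul(-10, 125), 400, Mul(7, -10, 25)), Add(260, Mul(20, 3))) = Mul(Add(Rational(-1, 3), -1250, 400, -1750), Add(260, 60)) = Mul(Rational(-7801, 3), 320) = Rational(-2496320, 3)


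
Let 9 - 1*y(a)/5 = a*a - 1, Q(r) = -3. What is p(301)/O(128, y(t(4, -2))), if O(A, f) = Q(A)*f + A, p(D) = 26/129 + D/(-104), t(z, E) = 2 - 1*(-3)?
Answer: -36125/4735848 ≈ -0.0076280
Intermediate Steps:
t(z, E) = 5 (t(z, E) = 2 + 3 = 5)
y(a) = 50 - 5*a**2 (y(a) = 45 - 5*(a*a - 1) = 45 - 5*(a**2 - 1) = 45 - 5*(-1 + a**2) = 45 + (5 - 5*a**2) = 50 - 5*a**2)
p(D) = 26/129 - D/104 (p(D) = 26*(1/129) + D*(-1/104) = 26/129 - D/104)
O(A, f) = A - 3*f (O(A, f) = -3*f + A = A - 3*f)
p(301)/O(128, y(t(4, -2))) = (26/129 - 1/104*301)/(128 - 3*(50 - 5*5**2)) = (26/129 - 301/104)/(128 - 3*(50 - 5*25)) = -36125/(13416*(128 - 3*(50 - 125))) = -36125/(13416*(128 - 3*(-75))) = -36125/(13416*(128 + 225)) = -36125/13416/353 = -36125/13416*1/353 = -36125/4735848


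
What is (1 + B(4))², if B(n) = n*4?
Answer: 289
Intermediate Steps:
B(n) = 4*n
(1 + B(4))² = (1 + 4*4)² = (1 + 16)² = 17² = 289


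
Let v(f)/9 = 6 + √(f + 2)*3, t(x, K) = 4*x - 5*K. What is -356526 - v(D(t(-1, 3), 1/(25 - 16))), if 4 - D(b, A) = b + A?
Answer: -356580 - 36*√14 ≈ -3.5671e+5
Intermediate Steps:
t(x, K) = -5*K + 4*x
D(b, A) = 4 - A - b (D(b, A) = 4 - (b + A) = 4 - (A + b) = 4 + (-A - b) = 4 - A - b)
v(f) = 54 + 27*√(2 + f) (v(f) = 9*(6 + √(f + 2)*3) = 9*(6 + √(2 + f)*3) = 9*(6 + 3*√(2 + f)) = 54 + 27*√(2 + f))
-356526 - v(D(t(-1, 3), 1/(25 - 16))) = -356526 - (54 + 27*√(2 + (4 - 1/(25 - 16) - (-5*3 + 4*(-1))))) = -356526 - (54 + 27*√(2 + (4 - 1/9 - (-15 - 4)))) = -356526 - (54 + 27*√(2 + (4 - 1*⅑ - 1*(-19)))) = -356526 - (54 + 27*√(2 + (4 - ⅑ + 19))) = -356526 - (54 + 27*√(2 + 206/9)) = -356526 - (54 + 27*√(224/9)) = -356526 - (54 + 27*(4*√14/3)) = -356526 - (54 + 36*√14) = -356526 + (-54 - 36*√14) = -356580 - 36*√14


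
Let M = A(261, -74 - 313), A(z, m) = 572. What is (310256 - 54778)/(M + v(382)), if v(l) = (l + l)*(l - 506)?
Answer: -127739/47082 ≈ -2.7131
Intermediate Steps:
v(l) = 2*l*(-506 + l) (v(l) = (2*l)*(-506 + l) = 2*l*(-506 + l))
M = 572
(310256 - 54778)/(M + v(382)) = (310256 - 54778)/(572 + 2*382*(-506 + 382)) = 255478/(572 + 2*382*(-124)) = 255478/(572 - 94736) = 255478/(-94164) = 255478*(-1/94164) = -127739/47082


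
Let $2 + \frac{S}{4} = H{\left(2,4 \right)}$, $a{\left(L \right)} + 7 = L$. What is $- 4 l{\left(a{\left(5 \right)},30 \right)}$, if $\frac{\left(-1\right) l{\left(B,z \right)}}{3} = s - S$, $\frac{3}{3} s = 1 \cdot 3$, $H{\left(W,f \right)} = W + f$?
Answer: $-156$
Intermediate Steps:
$a{\left(L \right)} = -7 + L$
$s = 3$ ($s = 1 \cdot 3 = 3$)
$S = 16$ ($S = -8 + 4 \left(2 + 4\right) = -8 + 4 \cdot 6 = -8 + 24 = 16$)
$l{\left(B,z \right)} = 39$ ($l{\left(B,z \right)} = - 3 \left(3 - 16\right) = \left(-3\right) \left(-13\right) = 39$)
$- 4 l{\left(a{\left(5 \right)},30 \right)} = \left(-4\right) 39 = -156$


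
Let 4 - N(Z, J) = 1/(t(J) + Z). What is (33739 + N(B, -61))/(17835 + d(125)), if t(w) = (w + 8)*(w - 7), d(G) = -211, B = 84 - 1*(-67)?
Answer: 31676241/16544530 ≈ 1.9146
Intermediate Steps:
B = 151 (B = 84 + 67 = 151)
t(w) = (-7 + w)*(8 + w) (t(w) = (8 + w)*(-7 + w) = (-7 + w)*(8 + w))
N(Z, J) = 4 - 1/(-56 + J + Z + J²) (N(Z, J) = 4 - 1/((-56 + J + J²) + Z) = 4 - 1/(-56 + J + Z + J²))
(33739 + N(B, -61))/(17835 + d(125)) = (33739 + (-225 + 4*(-61) + 4*151 + 4*(-61)²)/(-56 - 61 + 151 + (-61)²))/(17835 - 211) = (33739 + (-225 - 244 + 604 + 4*3721)/(-56 - 61 + 151 + 3721))/17624 = (33739 + (-225 - 244 + 604 + 14884)/3755)*(1/17624) = (33739 + (1/3755)*15019)*(1/17624) = (33739 + 15019/3755)*(1/17624) = (126704964/3755)*(1/17624) = 31676241/16544530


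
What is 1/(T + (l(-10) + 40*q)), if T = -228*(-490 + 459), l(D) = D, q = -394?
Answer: -1/8702 ≈ -0.00011492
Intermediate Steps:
T = 7068 (T = -228*(-31) = 7068)
1/(T + (l(-10) + 40*q)) = 1/(7068 + (-10 + 40*(-394))) = 1/(7068 + (-10 - 15760)) = 1/(7068 - 15770) = 1/(-8702) = -1/8702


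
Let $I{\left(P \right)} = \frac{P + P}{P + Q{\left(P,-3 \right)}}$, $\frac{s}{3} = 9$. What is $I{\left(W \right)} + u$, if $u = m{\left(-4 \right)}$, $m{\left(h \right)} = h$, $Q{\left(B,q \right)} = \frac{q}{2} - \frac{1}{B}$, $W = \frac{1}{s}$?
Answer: $- \frac{6152}{1537} \approx -4.0026$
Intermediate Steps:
$s = 27$ ($s = 3 \cdot 9 = 27$)
$W = \frac{1}{27} \approx 0.037037$
$Q{\left(B,q \right)} = \frac{q}{2} - \frac{1}{B}$ ($Q{\left(B,q \right)} = q \frac{1}{2} - \frac{1}{B} = \frac{q}{2} - \frac{1}{B}$)
$I{\left(P \right)} = \frac{2 P}{- \frac{3}{2} + P - \frac{1}{P}}$ ($I{\left(P \right)} = \frac{P + P}{P + \left(\frac{1}{2} \left(-3\right) - \frac{1}{P}\right)} = \frac{2 P}{P - \left(\frac{3}{2} + \frac{1}{P}\right)} = \frac{2 P}{- \frac{3}{2} + P - \frac{1}{P}}$)
$u = -4$
$I{\left(W \right)} + u = - \frac{4}{729 \left(2 - \frac{-3 + 2 \cdot \frac{1}{27}}{27}\right)} - 4 = \left(-4\right) \frac{1}{729} \frac{1}{2 - \frac{-3 + \frac{2}{27}}{27}} - 4 = \left(-4\right) \frac{1}{729} \frac{1}{2 - \frac{1}{27} \left(- \frac{79}{27}\right)} - 4 = \left(-4\right) \frac{1}{729} \frac{1}{2 + \frac{79}{729}} - 4 = \left(-4\right) \frac{1}{729} \frac{1}{\frac{1537}{729}} - 4 = \left(-4\right) \frac{1}{729} \cdot \frac{729}{1537} - 4 = - \frac{4}{1537} - 4 = - \frac{6152}{1537}$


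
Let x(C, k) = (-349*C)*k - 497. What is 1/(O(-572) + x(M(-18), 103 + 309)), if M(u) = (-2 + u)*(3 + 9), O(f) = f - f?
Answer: 1/34508623 ≈ 2.8978e-8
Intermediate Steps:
O(f) = 0
M(u) = -24 + 12*u (M(u) = (-2 + u)*12 = -24 + 12*u)
x(C, k) = -497 - 349*C*k (x(C, k) = -349*C*k - 497 = -497 - 349*C*k)
1/(O(-572) + x(M(-18), 103 + 309)) = 1/(0 + (-497 - 349*(-24 + 12*(-18))*(103 + 309))) = 1/(0 + (-497 - 349*(-24 - 216)*412)) = 1/(0 + (-497 - 349*(-240)*412)) = 1/(0 + (-497 + 34509120)) = 1/(0 + 34508623) = 1/34508623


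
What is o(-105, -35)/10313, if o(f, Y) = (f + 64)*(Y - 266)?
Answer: 12341/10313 ≈ 1.1966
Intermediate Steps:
o(f, Y) = (-266 + Y)*(64 + f) (o(f, Y) = (64 + f)*(-266 + Y) = (-266 + Y)*(64 + f))
o(-105, -35)/10313 = (-17024 - 266*(-105) + 64*(-35) - 35*(-105))/10313 = (-17024 + 27930 - 2240 + 3675)*(1/10313) = 12341*(1/10313) = 12341/10313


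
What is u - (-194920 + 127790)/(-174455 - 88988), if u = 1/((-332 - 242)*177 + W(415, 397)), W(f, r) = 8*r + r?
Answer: -6580681693/25824000075 ≈ -0.25483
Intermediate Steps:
W(f, r) = 9*r
u = -1/98025 (u = 1/((-332 - 242)*177 + 9*397) = 1/(-574*177 + 3573) = 1/(-101598 + 3573) = 1/(-98025) = -1/98025 ≈ -1.0201e-5)
u - (-194920 + 127790)/(-174455 - 88988) = -1/98025 - (-194920 + 127790)/(-174455 - 88988) = -1/98025 - (-67130)/(-263443) = -1/98025 - (-67130)*(-1)/263443 = -1/98025 - 1*67130/263443 = -1/98025 - 67130/263443 = -6580681693/25824000075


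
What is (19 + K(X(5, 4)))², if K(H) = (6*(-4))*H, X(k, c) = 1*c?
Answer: 5929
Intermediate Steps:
X(k, c) = c
K(H) = -24*H
(19 + K(X(5, 4)))² = (19 - 24*4)² = (19 - 96)² = (-77)² = 5929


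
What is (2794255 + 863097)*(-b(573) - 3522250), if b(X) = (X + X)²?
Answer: -17685366981232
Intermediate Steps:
b(X) = 4*X² (b(X) = (2*X)² = 4*X²)
(2794255 + 863097)*(-b(573) - 3522250) = (2794255 + 863097)*(-4*573² - 3522250) = 3657352*(-4*328329 - 3522250) = 3657352*(-1*1313316 - 3522250) = 3657352*(-1313316 - 3522250) = 3657352*(-4835566) = -17685366981232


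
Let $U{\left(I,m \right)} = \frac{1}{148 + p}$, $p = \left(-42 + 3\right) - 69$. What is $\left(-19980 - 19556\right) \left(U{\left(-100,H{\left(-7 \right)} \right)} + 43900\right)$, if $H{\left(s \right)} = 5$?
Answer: $- \frac{8678156942}{5} \approx -1.7356 \cdot 10^{9}$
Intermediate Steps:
$p = -108$ ($p = -39 - 69 = -108$)
$U{\left(I,m \right)} = \frac{1}{40}$ ($U{\left(I,m \right)} = \frac{1}{148 - 108} = \frac{1}{40}$)
$\left(-19980 - 19556\right) \left(U{\left(-100,H{\left(-7 \right)} \right)} + 43900\right) = \left(-19980 - 19556\right) \left(\frac{1}{40} + 43900\right) = \left(-39536\right) \frac{1756001}{40} = - \frac{8678156942}{5}$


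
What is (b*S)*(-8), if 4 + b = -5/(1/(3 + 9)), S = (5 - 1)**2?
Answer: 8192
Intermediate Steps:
S = 16 (S = 4**2 = 16)
b = -64 (b = -4 - 5/(1/(3 + 9)) = -4 - 5/(1/12) = -4 - 5/1/12 = -4 - 5*12 = -4 - 60 = -64)
(b*S)*(-8) = -64*16*(-8) = -1024*(-8) = 8192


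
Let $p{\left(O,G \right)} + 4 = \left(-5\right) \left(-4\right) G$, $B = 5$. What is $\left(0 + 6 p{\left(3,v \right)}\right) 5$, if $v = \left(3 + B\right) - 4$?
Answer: $2280$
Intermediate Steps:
$v = 4$ ($v = \left(3 + 5\right) - 4 = 8 - 4 = 4$)
$p{\left(O,G \right)} = -4 + 20 G$ ($p{\left(O,G \right)} = -4 + \left(-5\right) \left(-4\right) G = -4 + 20 G$)
$\left(0 + 6 p{\left(3,v \right)}\right) 5 = \left(0 + 6 \left(-4 + 20 \cdot 4\right)\right) 5 = \left(0 + 6 \left(-4 + 80\right)\right) 5 = \left(0 + 6 \cdot 76\right) 5 = \left(0 + 456\right) 5 = 456 \cdot 5 = 2280$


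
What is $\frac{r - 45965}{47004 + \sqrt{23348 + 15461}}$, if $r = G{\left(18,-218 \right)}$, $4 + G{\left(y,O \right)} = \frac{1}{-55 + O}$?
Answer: $- \frac{12549538}{12885873} \approx -0.9739$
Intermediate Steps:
$G{\left(y,O \right)} = -4 + \frac{1}{-55 + O}$
$r = - \frac{1093}{273}$ ($r = \frac{221 - -872}{-55 - 218} = \frac{221 + 872}{-273} = \left(- \frac{1}{273}\right) 1093 = - \frac{1093}{273} \approx -4.0037$)
$\frac{r - 45965}{47004 + \sqrt{23348 + 15461}} = \frac{- \frac{1093}{273} - 45965}{47004 + \sqrt{23348 + 15461}} = - \frac{12549538}{273 \left(47004 + \sqrt{38809}\right)} = - \frac{12549538}{273 \left(47004 + 197\right)} = - \frac{12549538}{273 \cdot 47201} = \left(- \frac{12549538}{273}\right) \frac{1}{47201} = - \frac{12549538}{12885873}$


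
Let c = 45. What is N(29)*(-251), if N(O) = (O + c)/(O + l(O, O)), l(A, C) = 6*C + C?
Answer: -9287/116 ≈ -80.060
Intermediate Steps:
l(A, C) = 7*C
N(O) = (45 + O)/(8*O) (N(O) = (O + 45)/(O + 7*O) = (45 + O)/((8*O)) = (45 + O)*(1/(8*O)) = (45 + O)/(8*O))
N(29)*(-251) = ((⅛)*(45 + 29)/29)*(-251) = ((⅛)*(1/29)*74)*(-251) = (37/116)*(-251) = -9287/116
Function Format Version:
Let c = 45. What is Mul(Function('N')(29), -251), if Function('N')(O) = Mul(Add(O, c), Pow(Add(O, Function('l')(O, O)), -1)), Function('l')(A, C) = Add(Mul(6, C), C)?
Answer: Rational(-9287, 116) ≈ -80.060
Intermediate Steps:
Function('l')(A, C) = Mul(7, C)
Function('N')(O) = Mul(Rational(1, 8), Pow(O, -1), Add(45, O)) (Function('N')(O) = Mul(Add(O, 45), Pow(Add(O, Mul(7, O)), -1)) = Mul(Add(45, O), Pow(Mul(8, O), -1)) = Mul(Add(45, O), Mul(Rational(1, 8), Pow(O, -1))) = Mul(Rational(1, 8), Pow(O, -1), Add(45, O)))
Mul(Function('N')(29), -251) = Mul(Mul(Rational(1, 8), Pow(29, -1), Add(45, 29)), -251) = Mul(Mul(Rational(1, 8), Rational(1, 29), 74), -251) = Mul(Rational(37, 116), -251) = Rational(-9287, 116)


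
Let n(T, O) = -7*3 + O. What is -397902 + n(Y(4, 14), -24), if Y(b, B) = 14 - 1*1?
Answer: -397947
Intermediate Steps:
Y(b, B) = 13 (Y(b, B) = 14 - 1 = 13)
n(T, O) = -21 + O
-397902 + n(Y(4, 14), -24) = -397902 + (-21 - 24) = -397902 - 45 = -397947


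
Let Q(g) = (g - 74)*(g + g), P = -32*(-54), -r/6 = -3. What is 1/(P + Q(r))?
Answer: -1/288 ≈ -0.0034722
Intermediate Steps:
r = 18 (r = -6*(-3) = 18)
P = 1728
Q(g) = 2*g*(-74 + g) (Q(g) = (-74 + g)*(2*g) = 2*g*(-74 + g))
1/(P + Q(r)) = 1/(1728 + 2*18*(-74 + 18)) = 1/(1728 + 2*18*(-56)) = 1/(1728 - 2016) = 1/(-288) = -1/288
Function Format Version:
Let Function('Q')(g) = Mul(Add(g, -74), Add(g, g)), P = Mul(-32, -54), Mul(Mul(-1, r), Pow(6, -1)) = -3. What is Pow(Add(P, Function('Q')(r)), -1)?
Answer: Rational(-1, 288) ≈ -0.0034722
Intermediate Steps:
r = 18 (r = Mul(-6, -3) = 18)
P = 1728
Function('Q')(g) = Mul(2, g, Add(-74, g)) (Function('Q')(g) = Mul(Add(-74, g), Mul(2, g)) = Mul(2, g, Add(-74, g)))
Pow(Add(P, Function('Q')(r)), -1) = Pow(Add(1728, Mul(2, 18, Add(-74, 18))), -1) = Pow(Add(1728, Mul(2, 18, -56)), -1) = Pow(Add(1728, -2016), -1) = Pow(-288, -1) = Rational(-1, 288)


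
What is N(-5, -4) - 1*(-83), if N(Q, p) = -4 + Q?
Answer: 74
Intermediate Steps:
N(-5, -4) - 1*(-83) = (-4 - 5) - 1*(-83) = -9 + 83 = 74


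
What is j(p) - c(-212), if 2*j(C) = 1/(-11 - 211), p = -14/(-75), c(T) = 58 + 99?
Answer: -69709/444 ≈ -157.00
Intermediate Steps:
c(T) = 157
p = 14/75 (p = -14*(-1/75) = 14/75 ≈ 0.18667)
j(C) = -1/444 (j(C) = 1/(2*(-11 - 211)) = (1/2)/(-222) = (1/2)*(-1/222) = -1/444)
j(p) - c(-212) = -1/444 - 1*157 = -1/444 - 157 = -69709/444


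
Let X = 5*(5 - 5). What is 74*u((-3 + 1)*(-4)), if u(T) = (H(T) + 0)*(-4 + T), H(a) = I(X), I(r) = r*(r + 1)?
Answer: 0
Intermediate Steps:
X = 0 (X = 5*0 = 0)
I(r) = r*(1 + r)
H(a) = 0 (H(a) = 0*(1 + 0) = 0*1 = 0)
u(T) = 0 (u(T) = (0 + 0)*(-4 + T) = 0*(-4 + T) = 0)
74*u((-3 + 1)*(-4)) = 74*0 = 0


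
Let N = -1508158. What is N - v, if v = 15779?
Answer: -1523937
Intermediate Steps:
N - v = -1508158 - 1*15779 = -1508158 - 15779 = -1523937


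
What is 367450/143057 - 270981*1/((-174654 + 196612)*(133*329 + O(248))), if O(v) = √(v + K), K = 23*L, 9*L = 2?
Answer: 139021148932456446779/54130174105544271778 + 812943*√2278/378381862513154 ≈ 2.5683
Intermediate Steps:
L = 2/9 (L = (⅑)*2 = 2/9 ≈ 0.22222)
K = 46/9 (K = 23*(2/9) = 46/9 ≈ 5.1111)
O(v) = √(46/9 + v) (O(v) = √(v + 46/9) = √(46/9 + v))
367450/143057 - 270981*1/((-174654 + 196612)*(133*329 + O(248))) = 367450/143057 - 270981*1/((-174654 + 196612)*(133*329 + √(46 + 9*248)/3)) = 367450*(1/143057) - 270981*1/(21958*(43757 + √(46 + 2232)/3)) = 367450/143057 - 270981*1/(21958*(43757 + √2278/3)) = 367450/143057 - 270981/(960816206 + 21958*√2278/3)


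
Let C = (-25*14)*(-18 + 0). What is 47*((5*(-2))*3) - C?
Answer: -7710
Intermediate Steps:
C = 6300 (C = -350*(-18) = 6300)
47*((5*(-2))*3) - C = 47*((5*(-2))*3) - 1*6300 = 47*(-10*3) - 6300 = 47*(-30) - 6300 = -1410 - 6300 = -7710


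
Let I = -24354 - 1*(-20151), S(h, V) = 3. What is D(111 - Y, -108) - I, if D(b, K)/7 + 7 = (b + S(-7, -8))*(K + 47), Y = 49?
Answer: -23601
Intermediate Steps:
I = -4203 (I = -24354 + 20151 = -4203)
D(b, K) = -49 + 7*(3 + b)*(47 + K) (D(b, K) = -49 + 7*((b + 3)*(K + 47)) = -49 + 7*((3 + b)*(47 + K)) = -49 + 7*(3 + b)*(47 + K))
D(111 - Y, -108) - I = (938 + 21*(-108) + 329*(111 - 1*49) + 7*(-108)*(111 - 1*49)) - 1*(-4203) = (938 - 2268 + 329*(111 - 49) + 7*(-108)*(111 - 49)) + 4203 = (938 - 2268 + 329*62 + 7*(-108)*62) + 4203 = (938 - 2268 + 20398 - 46872) + 4203 = -27804 + 4203 = -23601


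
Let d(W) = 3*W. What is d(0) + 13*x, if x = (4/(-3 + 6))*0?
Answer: 0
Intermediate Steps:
x = 0 (x = (4/3)*0 = 0)
d(0) + 13*x = 3*0 + 13*0 = 0 + 0 = 0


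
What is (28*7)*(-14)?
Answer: -2744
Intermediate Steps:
(28*7)*(-14) = 196*(-14) = -2744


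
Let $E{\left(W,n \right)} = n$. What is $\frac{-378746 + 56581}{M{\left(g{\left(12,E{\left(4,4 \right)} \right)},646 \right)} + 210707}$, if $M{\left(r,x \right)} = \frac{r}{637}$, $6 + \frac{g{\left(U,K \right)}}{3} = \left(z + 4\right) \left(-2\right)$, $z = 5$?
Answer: $- \frac{205219105}{134220287} \approx -1.529$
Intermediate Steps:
$g{\left(U,K \right)} = -72$ ($g{\left(U,K \right)} = -18 + 3 \left(5 + 4\right) \left(-2\right) = -18 + 3 \cdot 9 \left(-2\right) = -18 + 3 \left(-18\right) = -18 - 54 = -72$)
$M{\left(r,x \right)} = \frac{r}{637}$ ($M{\left(r,x \right)} = r \frac{1}{637} = \frac{r}{637}$)
$\frac{-378746 + 56581}{M{\left(g{\left(12,E{\left(4,4 \right)} \right)},646 \right)} + 210707} = \frac{-378746 + 56581}{\frac{1}{637} \left(-72\right) + 210707} = - \frac{322165}{- \frac{72}{637} + 210707} = - \frac{322165}{\frac{134220287}{637}} = \left(-322165\right) \frac{637}{134220287} = - \frac{205219105}{134220287}$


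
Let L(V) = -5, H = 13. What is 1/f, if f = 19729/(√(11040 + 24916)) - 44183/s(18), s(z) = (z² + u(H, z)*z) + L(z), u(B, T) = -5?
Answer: -363799464092/49779264675003 - 2069216978*√8989/49779264675003 ≈ -0.011249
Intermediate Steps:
s(z) = -5 + z² - 5*z (s(z) = (z² - 5*z) - 5 = -5 + z² - 5*z)
f = -44183/229 + 19729*√8989/17978 (f = 19729/(√(11040 + 24916)) - 44183/(-5 + 18² - 5*18) = 19729/(√35956) - 44183/(-5 + 324 - 90) = 19729/((2*√8989)) - 44183/229 = 19729*(√8989/17978) - 44183*1/229 = 19729*√8989/17978 - 44183/229 = -44183/229 + 19729*√8989/17978 ≈ -88.894)
1/f = 1/(-44183/229 + 19729*√8989/17978)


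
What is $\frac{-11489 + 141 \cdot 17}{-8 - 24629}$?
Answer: $\frac{9092}{24637} \approx 0.36904$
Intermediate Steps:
$\frac{-11489 + 141 \cdot 17}{-8 - 24629} = \frac{-11489 + 2397}{-24637} = \left(-9092\right) \left(- \frac{1}{24637}\right) = \frac{9092}{24637}$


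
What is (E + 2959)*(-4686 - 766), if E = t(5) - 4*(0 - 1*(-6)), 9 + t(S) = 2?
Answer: -15963456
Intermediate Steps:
t(S) = -7 (t(S) = -9 + 2 = -7)
E = -31 (E = -7 - 4*(0 - 1*(-6)) = -7 - 4*(0 + 6) = -7 - 4*6 = -7 - 24 = -31)
(E + 2959)*(-4686 - 766) = (-31 + 2959)*(-4686 - 766) = 2928*(-5452) = -15963456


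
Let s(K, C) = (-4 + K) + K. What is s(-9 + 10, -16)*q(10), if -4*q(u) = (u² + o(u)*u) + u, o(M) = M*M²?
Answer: 5055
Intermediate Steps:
o(M) = M³
q(u) = -u/4 - u²/4 - u⁴/4 (q(u) = -((u² + u³*u) + u)/4 = -((u² + u⁴) + u)/4 = -(u + u² + u⁴)/4 = -u/4 - u²/4 - u⁴/4)
s(K, C) = -4 + 2*K
s(-9 + 10, -16)*q(10) = (-4 + 2*(-9 + 10))*(-¼*10*(1 + 10 + 10³)) = (-4 + 2*1)*(-¼*10*(1 + 10 + 1000)) = (-4 + 2)*(-¼*10*1011) = -2*(-5055/2) = 5055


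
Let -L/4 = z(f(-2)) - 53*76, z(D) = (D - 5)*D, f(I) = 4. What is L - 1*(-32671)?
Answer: 48799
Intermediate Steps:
z(D) = D*(-5 + D) (z(D) = (-5 + D)*D = D*(-5 + D))
L = 16128 (L = -4*(4*(-5 + 4) - 53*76) = -4*(4*(-1) - 4028) = -4*(-4 - 4028) = -4*(-4032) = 16128)
L - 1*(-32671) = 16128 - 1*(-32671) = 16128 + 32671 = 48799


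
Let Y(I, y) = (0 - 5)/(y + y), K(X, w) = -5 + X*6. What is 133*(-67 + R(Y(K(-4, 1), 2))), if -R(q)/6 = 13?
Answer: -19285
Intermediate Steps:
K(X, w) = -5 + 6*X
Y(I, y) = -5/(2*y) (Y(I, y) = -5*1/(2*y) = -5/(2*y))
R(q) = -78 (R(q) = -6*13 = -78)
133*(-67 + R(Y(K(-4, 1), 2))) = 133*(-67 - 78) = 133*(-145) = -19285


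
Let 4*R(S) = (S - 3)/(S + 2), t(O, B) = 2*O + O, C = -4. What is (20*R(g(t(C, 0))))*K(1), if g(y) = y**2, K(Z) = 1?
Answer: 705/146 ≈ 4.8288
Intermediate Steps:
t(O, B) = 3*O
R(S) = (-3 + S)/(4*(2 + S)) (R(S) = ((S - 3)/(S + 2))/4 = ((-3 + S)/(2 + S))/4 = (-3 + S)/(4*(2 + S)))
(20*R(g(t(C, 0))))*K(1) = (20*((-3 + (3*(-4))**2)/(4*(2 + (3*(-4))**2))))*1 = (20*((-3 + (-12)**2)/(4*(2 + (-12)**2))))*1 = (20*((-3 + 144)/(4*(2 + 144))))*1 = (20*((1/4)*141/146))*1 = (20*((1/4)*(1/146)*141))*1 = (20*(141/584))*1 = (705/146)*1 = 705/146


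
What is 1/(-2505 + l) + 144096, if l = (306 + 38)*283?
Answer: 13667073313/94847 ≈ 1.4410e+5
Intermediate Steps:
l = 97352 (l = 344*283 = 97352)
1/(-2505 + l) + 144096 = 1/(-2505 + 97352) + 144096 = 1/94847 + 144096 = 13667073313/94847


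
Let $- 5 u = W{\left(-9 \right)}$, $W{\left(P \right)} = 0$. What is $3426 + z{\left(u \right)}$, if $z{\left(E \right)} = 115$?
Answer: $3541$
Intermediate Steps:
$u = 0$ ($u = \left(- \frac{1}{5}\right) 0 = 0$)
$3426 + z{\left(u \right)} = 3426 + 115 = 3541$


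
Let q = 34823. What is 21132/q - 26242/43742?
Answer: 5265389/761613833 ≈ 0.0069135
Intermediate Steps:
21132/q - 26242/43742 = 21132/34823 - 26242/43742 = 21132*(1/34823) - 26242*1/43742 = 21132/34823 - 13121/21871 = 5265389/761613833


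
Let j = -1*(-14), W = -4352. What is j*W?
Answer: -60928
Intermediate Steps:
j = 14
j*W = 14*(-4352) = -60928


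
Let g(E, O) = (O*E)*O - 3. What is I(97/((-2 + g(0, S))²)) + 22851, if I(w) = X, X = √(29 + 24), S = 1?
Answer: 22851 + √53 ≈ 22858.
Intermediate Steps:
g(E, O) = -3 + E*O² (g(E, O) = (E*O)*O - 3 = E*O² - 3 = -3 + E*O²)
X = √53 ≈ 7.2801
I(w) = √53
I(97/((-2 + g(0, S))²)) + 22851 = √53 + 22851 = 22851 + √53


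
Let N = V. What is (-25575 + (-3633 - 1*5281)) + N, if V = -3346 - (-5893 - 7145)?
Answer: -24797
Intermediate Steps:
V = 9692 (V = -3346 - 1*(-13038) = -3346 + 13038 = 9692)
N = 9692
(-25575 + (-3633 - 1*5281)) + N = (-25575 + (-3633 - 1*5281)) + 9692 = (-25575 + (-3633 - 5281)) + 9692 = (-25575 - 8914) + 9692 = -34489 + 9692 = -24797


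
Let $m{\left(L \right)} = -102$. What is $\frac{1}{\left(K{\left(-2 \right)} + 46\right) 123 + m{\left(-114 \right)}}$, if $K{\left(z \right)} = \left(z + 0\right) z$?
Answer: $\frac{1}{6048} \approx 0.00016534$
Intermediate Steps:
$K{\left(z \right)} = z^{2}$ ($K{\left(z \right)} = z z = z^{2}$)
$\frac{1}{\left(K{\left(-2 \right)} + 46\right) 123 + m{\left(-114 \right)}} = \frac{1}{\left(\left(-2\right)^{2} + 46\right) 123 - 102} = \frac{1}{\left(4 + 46\right) 123 - 102} = \frac{1}{50 \cdot 123 - 102} = \frac{1}{6150 - 102} = \frac{1}{6048}$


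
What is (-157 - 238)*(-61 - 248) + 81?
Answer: 122136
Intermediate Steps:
(-157 - 238)*(-61 - 248) + 81 = -395*(-309) + 81 = 122055 + 81 = 122136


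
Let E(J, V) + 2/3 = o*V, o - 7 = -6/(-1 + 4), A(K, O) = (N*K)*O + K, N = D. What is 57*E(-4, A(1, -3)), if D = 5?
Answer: -4028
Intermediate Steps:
N = 5
A(K, O) = K + 5*K*O (A(K, O) = (5*K)*O + K = 5*K*O + K = K + 5*K*O)
o = 5 (o = 7 - 6/(-1 + 4) = 7 - 6/3 = 7 - 6*⅓ = 7 - 2 = 5)
E(J, V) = -⅔ + 5*V
57*E(-4, A(1, -3)) = 57*(-⅔ + 5*(1*(1 + 5*(-3)))) = 57*(-⅔ + 5*(1*(1 - 15))) = 57*(-⅔ + 5*(1*(-14))) = 57*(-⅔ + 5*(-14)) = 57*(-⅔ - 70) = 57*(-212/3) = -4028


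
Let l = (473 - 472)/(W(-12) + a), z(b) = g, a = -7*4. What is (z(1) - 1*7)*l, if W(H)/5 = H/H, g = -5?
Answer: 12/23 ≈ 0.52174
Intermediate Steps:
W(H) = 5 (W(H) = 5*(H/H) = 5*1 = 5)
a = -28
z(b) = -5
l = -1/23 (l = (473 - 472)/(5 - 28) = 1/(-23) = 1*(-1/23) = -1/23 ≈ -0.043478)
(z(1) - 1*7)*l = (-5 - 1*7)*(-1/23) = (-5 - 7)*(-1/23) = -12*(-1/23) = 12/23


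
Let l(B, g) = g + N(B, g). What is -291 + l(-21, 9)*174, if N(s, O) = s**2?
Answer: 78009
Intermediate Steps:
l(B, g) = g + B**2
-291 + l(-21, 9)*174 = -291 + (9 + (-21)**2)*174 = -291 + (9 + 441)*174 = -291 + 450*174 = -291 + 78300 = 78009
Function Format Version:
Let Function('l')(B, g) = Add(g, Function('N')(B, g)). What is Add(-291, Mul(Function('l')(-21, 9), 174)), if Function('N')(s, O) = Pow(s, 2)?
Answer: 78009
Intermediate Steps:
Function('l')(B, g) = Add(g, Pow(B, 2))
Add(-291, Mul(Function('l')(-21, 9), 174)) = Add(-291, Mul(Add(9, Pow(-21, 2)), 174)) = Add(-291, Mul(Add(9, 441), 174)) = Add(-291, Mul(450, 174)) = Add(-291, 78300) = 78009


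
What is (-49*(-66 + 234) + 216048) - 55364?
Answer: 152452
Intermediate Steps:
(-49*(-66 + 234) + 216048) - 55364 = (-49*168 + 216048) - 55364 = (-8232 + 216048) - 55364 = 207816 - 55364 = 152452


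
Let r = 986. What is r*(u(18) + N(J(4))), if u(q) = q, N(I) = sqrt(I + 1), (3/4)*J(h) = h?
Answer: 17748 + 986*sqrt(57)/3 ≈ 20229.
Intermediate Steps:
J(h) = 4*h/3
N(I) = sqrt(1 + I)
r*(u(18) + N(J(4))) = 986*(18 + sqrt(1 + (4/3)*4)) = 986*(18 + sqrt(1 + 16/3)) = 986*(18 + sqrt(19/3)) = 986*(18 + sqrt(57)/3) = 17748 + 986*sqrt(57)/3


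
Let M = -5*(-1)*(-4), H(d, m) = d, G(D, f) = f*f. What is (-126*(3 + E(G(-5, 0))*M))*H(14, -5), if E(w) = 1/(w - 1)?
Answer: -40572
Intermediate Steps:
G(D, f) = f²
M = -20 (M = 5*(-4) = -20)
E(w) = 1/(-1 + w)
(-126*(3 + E(G(-5, 0))*M))*H(14, -5) = -126*(3 - 20/(-1 + 0²))*14 = -126*(3 - 20/(-1 + 0))*14 = -126*(3 - 20/(-1))*14 = -126*(3 - 1*(-20))*14 = -126*(3 + 20)*14 = -126*23*14 = -2898*14 = -40572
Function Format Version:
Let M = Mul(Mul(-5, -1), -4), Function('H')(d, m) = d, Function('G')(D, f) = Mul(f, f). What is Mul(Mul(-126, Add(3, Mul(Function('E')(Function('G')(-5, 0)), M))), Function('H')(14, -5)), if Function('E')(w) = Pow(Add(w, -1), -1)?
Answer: -40572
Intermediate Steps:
Function('G')(D, f) = Pow(f, 2)
M = -20 (M = Mul(5, -4) = -20)
Function('E')(w) = Pow(Add(-1, w), -1)
Mul(Mul(-126, Add(3, Mul(Function('E')(Function('G')(-5, 0)), M))), Function('H')(14, -5)) = Mul(Mul(-126, Add(3, Mul(Pow(Add(-1, Pow(0, 2)), -1), -20))), 14) = Mul(Mul(-126, Add(3, Mul(Pow(Add(-1, 0), -1), -20))), 14) = Mul(Mul(-126, Add(3, Mul(Pow(-1, -1), -20))), 14) = Mul(Mul(-126, Add(3, Mul(-1, -20))), 14) = Mul(Mul(-126, Add(3, 20)), 14) = Mul(Mul(-126, 23), 14) = Mul(-2898, 14) = -40572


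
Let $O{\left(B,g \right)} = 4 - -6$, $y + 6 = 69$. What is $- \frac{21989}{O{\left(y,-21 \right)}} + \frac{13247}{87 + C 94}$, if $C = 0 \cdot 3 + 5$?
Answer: $- \frac{12115403}{5570} \approx -2175.1$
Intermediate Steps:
$y = 63$ ($y = -6 + 69 = 63$)
$O{\left(B,g \right)} = 10$ ($O{\left(B,g \right)} = 4 + 6 = 10$)
$C = 5$ ($C = 0 + 5 = 5$)
$- \frac{21989}{O{\left(y,-21 \right)}} + \frac{13247}{87 + C 94} = - \frac{21989}{10} + \frac{13247}{87 + 5 \cdot 94} = \left(-21989\right) \frac{1}{10} + \frac{13247}{87 + 470} = - \frac{21989}{10} + \frac{13247}{557} = - \frac{12115403}{5570}$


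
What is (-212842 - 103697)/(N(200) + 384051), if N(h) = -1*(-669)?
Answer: -105513/128240 ≈ -0.82278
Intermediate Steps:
N(h) = 669
(-212842 - 103697)/(N(200) + 384051) = (-212842 - 103697)/(669 + 384051) = -316539/384720 = -316539*1/384720 = -105513/128240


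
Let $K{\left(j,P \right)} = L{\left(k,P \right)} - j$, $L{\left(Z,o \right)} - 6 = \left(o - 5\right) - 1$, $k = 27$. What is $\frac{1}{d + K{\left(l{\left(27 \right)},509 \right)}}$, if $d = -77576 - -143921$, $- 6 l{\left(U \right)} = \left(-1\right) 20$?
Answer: $\frac{3}{200552} \approx 1.4959 \cdot 10^{-5}$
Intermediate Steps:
$l{\left(U \right)} = \frac{10}{3}$ ($l{\left(U \right)} = - \frac{\left(-1\right) 20}{6} = \left(- \frac{1}{6}\right) \left(-20\right) = \frac{10}{3}$)
$L{\left(Z,o \right)} = o$ ($L{\left(Z,o \right)} = 6 + \left(\left(o - 5\right) - 1\right) = 6 + \left(\left(-5 + o\right) - 1\right) = 6 + \left(-6 + o\right) = o$)
$d = 66345$ ($d = -77576 + 143921 = 66345$)
$K{\left(j,P \right)} = P - j$
$\frac{1}{d + K{\left(l{\left(27 \right)},509 \right)}} = \frac{1}{66345 + \left(509 - \frac{10}{3}\right)} = \frac{1}{66345 + \frac{1517}{3}} = \frac{1}{\frac{200552}{3}} = \frac{3}{200552}$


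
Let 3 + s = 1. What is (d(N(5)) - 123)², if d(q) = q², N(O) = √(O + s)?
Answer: 14400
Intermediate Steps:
s = -2 (s = -3 + 1 = -2)
N(O) = √(-2 + O) (N(O) = √(O - 2) = √(-2 + O))
(d(N(5)) - 123)² = ((√(-2 + 5))² - 123)² = ((√3)² - 123)² = (3 - 123)² = (-120)² = 14400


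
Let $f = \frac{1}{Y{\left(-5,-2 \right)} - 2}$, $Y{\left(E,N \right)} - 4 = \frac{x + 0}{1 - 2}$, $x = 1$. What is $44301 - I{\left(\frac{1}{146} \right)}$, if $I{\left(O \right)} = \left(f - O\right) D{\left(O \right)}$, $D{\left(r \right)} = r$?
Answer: $\frac{944319971}{21316} \approx 44301.0$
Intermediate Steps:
$Y{\left(E,N \right)} = 3$ ($Y{\left(E,N \right)} = 4 + \frac{1 + 0}{1 - 2} = 4 + 1 \frac{1}{-1} = 4 + 1 \left(-1\right) = 4 - 1 = 3$)
$f = 1$ ($f = \frac{1}{3 - 2} = 1^{-1} = 1$)
$I{\left(O \right)} = O \left(1 - O\right)$ ($I{\left(O \right)} = \left(1 - O\right) O = O \left(1 - O\right)$)
$44301 - I{\left(\frac{1}{146} \right)} = 44301 - \frac{1 - \frac{1}{146}}{146} = 44301 - \frac{1}{146} \cdot \frac{145}{146} = 44301 - \frac{145}{21316} = \frac{944319971}{21316}$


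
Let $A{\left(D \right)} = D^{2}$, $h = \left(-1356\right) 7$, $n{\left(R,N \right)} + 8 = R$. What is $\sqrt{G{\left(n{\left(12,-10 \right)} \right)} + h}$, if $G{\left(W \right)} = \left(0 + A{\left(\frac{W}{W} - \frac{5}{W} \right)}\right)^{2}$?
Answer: $\frac{i \sqrt{2429951}}{16} \approx 97.427 i$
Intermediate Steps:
$n{\left(R,N \right)} = -8 + R$
$h = -9492$
$G{\left(W \right)} = \left(1 - \frac{5}{W}\right)^{4}$ ($G{\left(W \right)} = \left(0 + \left(\frac{W}{W} - \frac{5}{W}\right)^{2}\right)^{2} = \left(0 + \left(1 - \frac{5}{W}\right)^{2}\right)^{2} = \left(\left(1 - \frac{5}{W}\right)^{2}\right)^{2} = \left(1 - \frac{5}{W}\right)^{4}$)
$\sqrt{G{\left(n{\left(12,-10 \right)} \right)} + h} = \sqrt{\frac{\left(-5 + \left(-8 + 12\right)\right)^{4}}{\left(-8 + 12\right)^{4}} - 9492} = \sqrt{\frac{\left(-5 + 4\right)^{4}}{256} - 9492} = \sqrt{\frac{\left(-1\right)^{4}}{256} - 9492} = \sqrt{\frac{1}{256} \cdot 1 - 9492} = \sqrt{\frac{1}{256} - 9492} = \sqrt{- \frac{2429951}{256}} = \frac{i \sqrt{2429951}}{16}$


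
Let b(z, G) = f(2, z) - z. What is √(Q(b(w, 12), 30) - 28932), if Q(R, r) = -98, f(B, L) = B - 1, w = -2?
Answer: I*√29030 ≈ 170.38*I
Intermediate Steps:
f(B, L) = -1 + B
b(z, G) = 1 - z (b(z, G) = (-1 + 2) - z = 1 - z)
√(Q(b(w, 12), 30) - 28932) = √(-98 - 28932) = √(-29030) = I*√29030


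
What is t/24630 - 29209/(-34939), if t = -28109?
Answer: -262682681/860547570 ≈ -0.30525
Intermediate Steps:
t/24630 - 29209/(-34939) = -28109/24630 - 29209/(-34939) = -28109*1/24630 - 29209*(-1/34939) = -28109/24630 + 29209/34939 = -262682681/860547570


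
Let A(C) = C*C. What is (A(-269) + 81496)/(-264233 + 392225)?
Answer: 153857/127992 ≈ 1.2021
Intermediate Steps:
A(C) = C**2
(A(-269) + 81496)/(-264233 + 392225) = ((-269)**2 + 81496)/(-264233 + 392225) = (72361 + 81496)/127992 = 153857*(1/127992) = 153857/127992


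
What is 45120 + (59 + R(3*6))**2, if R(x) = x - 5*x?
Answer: 45289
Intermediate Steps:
R(x) = -4*x
45120 + (59 + R(3*6))**2 = 45120 + (59 - 12*6)**2 = 45120 + (59 - 4*18)**2 = 45120 + (59 - 72)**2 = 45120 + (-13)**2 = 45120 + 169 = 45289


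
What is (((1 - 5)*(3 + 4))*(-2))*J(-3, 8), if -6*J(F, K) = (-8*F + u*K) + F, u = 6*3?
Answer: -1540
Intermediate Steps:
u = 18
J(F, K) = -3*K + 7*F/6 (J(F, K) = -((-8*F + 18*K) + F)/6 = -(-7*F + 18*K)/6 = -3*K + 7*F/6)
(((1 - 5)*(3 + 4))*(-2))*J(-3, 8) = (((1 - 5)*(3 + 4))*(-2))*(-3*8 + (7/6)*(-3)) = (-4*7*(-2))*(-24 - 7/2) = -28*(-2)*(-55/2) = 56*(-55/2) = -1540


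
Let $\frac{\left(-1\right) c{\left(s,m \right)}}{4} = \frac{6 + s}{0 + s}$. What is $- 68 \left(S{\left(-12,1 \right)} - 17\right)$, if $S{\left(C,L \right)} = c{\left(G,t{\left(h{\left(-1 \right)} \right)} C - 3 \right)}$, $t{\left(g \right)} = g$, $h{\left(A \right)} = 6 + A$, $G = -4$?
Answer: $1020$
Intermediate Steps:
$c{\left(s,m \right)} = - \frac{4 \left(6 + s\right)}{s}$ ($c{\left(s,m \right)} = - 4 \frac{6 + s}{0 + s} = - 4 \frac{6 + s}{s} = - \frac{4 \left(6 + s\right)}{s}$)
$S{\left(C,L \right)} = 2$ ($S{\left(C,L \right)} = -4 - \frac{24}{-4} = -4 - -6 = -4 + 6 = 2$)
$- 68 \left(S{\left(-12,1 \right)} - 17\right) = - 68 \left(2 - 17\right) = \left(-68\right) \left(-15\right) = 1020$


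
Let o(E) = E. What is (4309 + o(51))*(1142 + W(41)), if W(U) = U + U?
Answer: 5336640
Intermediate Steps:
W(U) = 2*U
(4309 + o(51))*(1142 + W(41)) = (4309 + 51)*(1142 + 2*41) = 4360*(1142 + 82) = 4360*1224 = 5336640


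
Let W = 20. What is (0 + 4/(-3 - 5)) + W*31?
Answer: 1239/2 ≈ 619.50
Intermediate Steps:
(0 + 4/(-3 - 5)) + W*31 = (0 + 4/(-3 - 5)) + 20*31 = (0 + 4/(-8)) + 620 = (0 + 4*(-⅛)) + 620 = (0 - ½) + 620 = -½ + 620 = 1239/2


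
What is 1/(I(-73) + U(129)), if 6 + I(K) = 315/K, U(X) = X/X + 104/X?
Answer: -9417/80128 ≈ -0.11752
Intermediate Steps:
U(X) = 1 + 104/X
I(K) = -6 + 315/K
1/(I(-73) + U(129)) = 1/((-6 + 315/(-73)) + (104 + 129)/129) = 1/((-6 + 315*(-1/73)) + (1/129)*233) = 1/((-6 - 315/73) + 233/129) = 1/(-753/73 + 233/129) = 1/(-80128/9417) = -9417/80128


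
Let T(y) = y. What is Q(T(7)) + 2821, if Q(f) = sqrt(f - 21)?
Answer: 2821 + I*sqrt(14) ≈ 2821.0 + 3.7417*I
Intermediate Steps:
Q(f) = sqrt(-21 + f)
Q(T(7)) + 2821 = sqrt(-21 + 7) + 2821 = sqrt(-14) + 2821 = I*sqrt(14) + 2821 = 2821 + I*sqrt(14)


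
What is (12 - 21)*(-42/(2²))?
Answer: 189/2 ≈ 94.500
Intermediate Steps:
(12 - 21)*(-42/(2²)) = -(-378)/4 = -9*(-21/2) = 189/2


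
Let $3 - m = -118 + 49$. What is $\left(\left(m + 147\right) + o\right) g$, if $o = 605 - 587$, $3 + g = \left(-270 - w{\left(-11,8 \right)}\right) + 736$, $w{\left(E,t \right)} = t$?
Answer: $107835$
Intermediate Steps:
$m = 72$ ($m = 3 - \left(-118 + 49\right) = 3 - -69 = 3 + 69 = 72$)
$g = 455$ ($g = -3 + \left(\left(-270 - 8\right) + 736\right) = -3 + \left(-278 + 736\right) = -3 + 458 = 455$)
$o = 18$ ($o = 605 - 587 = 18$)
$\left(\left(m + 147\right) + o\right) g = \left(\left(72 + 147\right) + 18\right) 455 = \left(219 + 18\right) 455 = 237 \cdot 455 = 107835$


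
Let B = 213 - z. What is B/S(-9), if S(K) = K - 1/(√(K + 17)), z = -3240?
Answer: -248616/647 + 6906*√2/647 ≈ -369.16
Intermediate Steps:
B = 3453 (B = 213 - 1*(-3240) = 213 + 3240 = 3453)
S(K) = K - 1/√(17 + K) (S(K) = K - 1/(√(17 + K)) = K - 1/√(17 + K))
B/S(-9) = 3453/(-9 - 1/√(17 - 9)) = 3453/(-9 - 1/√8) = 3453/(-9 - √2/4)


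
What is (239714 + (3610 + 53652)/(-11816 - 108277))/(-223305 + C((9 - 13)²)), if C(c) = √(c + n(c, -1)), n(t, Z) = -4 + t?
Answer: -2142828537880900/1996150738692907 - 57575832280*√7/5988452216078721 ≈ -1.0735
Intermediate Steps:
C(c) = √(-4 + 2*c) (C(c) = √(c + (-4 + c)) = √(-4 + 2*c))
(239714 + (3610 + 53652)/(-11816 - 108277))/(-223305 + C((9 - 13)²)) = (239714 + (3610 + 53652)/(-11816 - 108277))/(-223305 + √(-4 + 2*(9 - 13)²)) = (239714 + 57262/(-120093))/(-223305 + √(-4 + 2*(-4)²)) = (239714 + 57262*(-1/120093))/(-223305 + √(-4 + 2*16)) = (239714 - 57262/120093)/(-223305 + √(-4 + 32)) = 28787916140/(120093*(-223305 + √28)) = 28787916140/(120093*(-223305 + 2*√7))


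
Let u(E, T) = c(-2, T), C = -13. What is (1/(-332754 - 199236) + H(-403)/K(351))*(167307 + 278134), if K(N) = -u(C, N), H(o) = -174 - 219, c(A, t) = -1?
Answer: -4049098799057/23130 ≈ -1.7506e+8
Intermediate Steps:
H(o) = -393
u(E, T) = -1
K(N) = 1 (K(N) = -1*(-1) = 1)
(1/(-332754 - 199236) + H(-403)/K(351))*(167307 + 278134) = (1/(-332754 - 199236) - 393/1)*(167307 + 278134) = (1/(-531990) - 393*1)*445441 = (-1/531990 - 393)*445441 = -209072071/531990*445441 = -4049098799057/23130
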